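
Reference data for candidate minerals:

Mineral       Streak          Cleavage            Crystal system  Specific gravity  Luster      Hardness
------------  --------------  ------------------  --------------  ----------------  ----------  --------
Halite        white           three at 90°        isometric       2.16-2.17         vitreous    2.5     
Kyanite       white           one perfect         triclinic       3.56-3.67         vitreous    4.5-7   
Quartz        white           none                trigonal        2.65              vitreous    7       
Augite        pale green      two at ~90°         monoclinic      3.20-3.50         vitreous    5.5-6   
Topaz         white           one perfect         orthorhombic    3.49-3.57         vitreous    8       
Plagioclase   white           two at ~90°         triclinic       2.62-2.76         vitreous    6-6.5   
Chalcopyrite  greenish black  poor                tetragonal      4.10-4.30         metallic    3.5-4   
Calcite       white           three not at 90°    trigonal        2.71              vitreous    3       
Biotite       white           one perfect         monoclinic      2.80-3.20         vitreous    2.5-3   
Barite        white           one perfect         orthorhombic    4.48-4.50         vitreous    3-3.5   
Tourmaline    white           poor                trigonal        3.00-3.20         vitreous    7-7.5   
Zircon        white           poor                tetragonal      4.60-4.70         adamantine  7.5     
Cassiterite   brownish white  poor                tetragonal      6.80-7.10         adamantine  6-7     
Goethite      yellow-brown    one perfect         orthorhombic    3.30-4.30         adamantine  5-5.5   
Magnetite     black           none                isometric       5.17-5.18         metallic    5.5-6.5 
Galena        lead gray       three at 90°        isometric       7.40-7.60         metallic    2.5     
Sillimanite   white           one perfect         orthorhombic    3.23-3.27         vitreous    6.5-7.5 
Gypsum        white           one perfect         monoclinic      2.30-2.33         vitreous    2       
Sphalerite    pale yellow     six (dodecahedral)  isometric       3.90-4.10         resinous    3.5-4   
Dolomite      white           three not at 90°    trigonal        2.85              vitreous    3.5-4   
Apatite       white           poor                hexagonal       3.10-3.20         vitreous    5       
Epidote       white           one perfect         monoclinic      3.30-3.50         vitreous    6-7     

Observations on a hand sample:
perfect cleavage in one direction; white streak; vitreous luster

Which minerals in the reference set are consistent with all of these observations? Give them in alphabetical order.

Barite, Biotite, Epidote, Gypsum, Kyanite, Sillimanite, Topaz

Perfect cleavage in one direction — narrows the field to Kyanite, Topaz, Biotite, Barite, Goethite, Sillimanite, Gypsum, Epidote.
White streak excludes Goethite.
Vitreous luster — all remaining candidates fit.
Remaining candidates: Barite, Biotite, Epidote, Gypsum, Kyanite, Sillimanite, Topaz.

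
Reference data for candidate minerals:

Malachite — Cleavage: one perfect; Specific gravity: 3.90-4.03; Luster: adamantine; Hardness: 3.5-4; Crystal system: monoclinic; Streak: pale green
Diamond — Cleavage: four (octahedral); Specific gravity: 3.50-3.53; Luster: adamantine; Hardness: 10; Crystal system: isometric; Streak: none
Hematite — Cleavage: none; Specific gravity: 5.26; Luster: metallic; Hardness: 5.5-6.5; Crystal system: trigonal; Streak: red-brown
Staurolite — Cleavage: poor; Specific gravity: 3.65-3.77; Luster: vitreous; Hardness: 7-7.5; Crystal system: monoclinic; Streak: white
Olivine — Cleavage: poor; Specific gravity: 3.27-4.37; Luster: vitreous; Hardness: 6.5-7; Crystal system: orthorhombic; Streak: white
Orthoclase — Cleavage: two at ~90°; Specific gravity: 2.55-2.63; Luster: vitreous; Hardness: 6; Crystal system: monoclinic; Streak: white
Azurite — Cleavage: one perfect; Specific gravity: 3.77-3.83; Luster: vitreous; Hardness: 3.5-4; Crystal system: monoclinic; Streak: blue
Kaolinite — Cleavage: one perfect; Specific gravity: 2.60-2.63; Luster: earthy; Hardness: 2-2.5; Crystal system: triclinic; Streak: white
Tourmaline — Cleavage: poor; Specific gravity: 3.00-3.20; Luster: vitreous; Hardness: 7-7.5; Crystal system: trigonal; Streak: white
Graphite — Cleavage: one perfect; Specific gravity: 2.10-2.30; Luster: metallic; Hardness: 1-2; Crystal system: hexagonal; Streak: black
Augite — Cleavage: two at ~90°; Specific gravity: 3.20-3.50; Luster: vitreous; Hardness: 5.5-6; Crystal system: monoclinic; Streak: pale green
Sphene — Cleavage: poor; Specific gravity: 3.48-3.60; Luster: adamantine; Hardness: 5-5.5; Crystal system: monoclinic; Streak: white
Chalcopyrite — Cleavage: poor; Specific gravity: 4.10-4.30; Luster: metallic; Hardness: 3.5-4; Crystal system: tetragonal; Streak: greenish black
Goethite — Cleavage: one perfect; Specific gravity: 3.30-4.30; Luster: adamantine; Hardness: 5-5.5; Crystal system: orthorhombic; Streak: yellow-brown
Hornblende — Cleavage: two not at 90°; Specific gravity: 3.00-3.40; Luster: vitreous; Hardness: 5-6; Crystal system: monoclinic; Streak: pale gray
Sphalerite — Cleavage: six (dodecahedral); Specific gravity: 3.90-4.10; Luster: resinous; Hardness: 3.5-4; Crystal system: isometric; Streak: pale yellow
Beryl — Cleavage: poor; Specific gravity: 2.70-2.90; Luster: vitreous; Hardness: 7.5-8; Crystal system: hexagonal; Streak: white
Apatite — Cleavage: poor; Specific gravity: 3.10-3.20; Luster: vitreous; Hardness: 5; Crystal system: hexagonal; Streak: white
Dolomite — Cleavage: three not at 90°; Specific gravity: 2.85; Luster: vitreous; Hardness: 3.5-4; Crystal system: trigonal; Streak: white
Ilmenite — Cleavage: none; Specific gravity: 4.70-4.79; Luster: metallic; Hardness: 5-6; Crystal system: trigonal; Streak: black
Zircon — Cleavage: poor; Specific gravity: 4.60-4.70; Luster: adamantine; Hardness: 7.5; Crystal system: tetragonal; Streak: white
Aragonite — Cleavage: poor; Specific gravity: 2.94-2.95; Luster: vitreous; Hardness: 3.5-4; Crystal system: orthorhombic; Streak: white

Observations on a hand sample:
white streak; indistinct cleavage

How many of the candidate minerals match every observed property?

8

White streak: only Staurolite, Olivine, Orthoclase, Kaolinite, Tourmaline, Sphene, Beryl, Apatite, Dolomite, Zircon, Aragonite remain.
Indistinct cleavage is inconsistent with Orthoclase, Kaolinite, Dolomite.
Consistent with every observation: Apatite, Aragonite, Beryl, Olivine, Sphene, Staurolite, Tourmaline, Zircon.
That is 8 minerals.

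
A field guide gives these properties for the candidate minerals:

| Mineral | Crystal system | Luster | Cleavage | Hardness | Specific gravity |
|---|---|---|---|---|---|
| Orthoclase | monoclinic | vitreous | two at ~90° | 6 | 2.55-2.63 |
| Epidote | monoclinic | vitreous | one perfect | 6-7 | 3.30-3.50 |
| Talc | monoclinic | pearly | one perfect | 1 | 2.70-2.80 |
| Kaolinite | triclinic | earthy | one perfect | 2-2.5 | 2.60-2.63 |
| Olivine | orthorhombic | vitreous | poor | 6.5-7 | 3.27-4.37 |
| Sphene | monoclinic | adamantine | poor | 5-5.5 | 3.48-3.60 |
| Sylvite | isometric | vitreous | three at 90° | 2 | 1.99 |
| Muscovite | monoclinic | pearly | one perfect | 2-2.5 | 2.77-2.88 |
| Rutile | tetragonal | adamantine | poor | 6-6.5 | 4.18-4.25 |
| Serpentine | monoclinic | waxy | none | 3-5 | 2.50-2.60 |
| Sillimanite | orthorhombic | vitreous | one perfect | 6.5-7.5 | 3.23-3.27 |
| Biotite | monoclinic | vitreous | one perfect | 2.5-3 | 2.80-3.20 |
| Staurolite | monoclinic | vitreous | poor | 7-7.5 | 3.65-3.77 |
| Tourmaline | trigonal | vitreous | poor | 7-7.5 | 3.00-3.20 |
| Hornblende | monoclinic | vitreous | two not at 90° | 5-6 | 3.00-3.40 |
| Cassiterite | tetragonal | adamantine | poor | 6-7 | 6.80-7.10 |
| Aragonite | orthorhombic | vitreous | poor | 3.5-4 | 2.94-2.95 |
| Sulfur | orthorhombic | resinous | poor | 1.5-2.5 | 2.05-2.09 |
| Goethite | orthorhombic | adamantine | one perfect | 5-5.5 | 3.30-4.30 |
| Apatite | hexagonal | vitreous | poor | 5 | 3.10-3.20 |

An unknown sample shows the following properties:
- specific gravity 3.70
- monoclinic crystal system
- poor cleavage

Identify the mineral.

Specific gravity 3.70 — Olivine, Staurolite, Goethite remain.
Monoclinic crystal system — leaves Staurolite.
Poor cleavage — every remaining candidate is consistent.
The only mineral consistent with every observation is Staurolite.

Staurolite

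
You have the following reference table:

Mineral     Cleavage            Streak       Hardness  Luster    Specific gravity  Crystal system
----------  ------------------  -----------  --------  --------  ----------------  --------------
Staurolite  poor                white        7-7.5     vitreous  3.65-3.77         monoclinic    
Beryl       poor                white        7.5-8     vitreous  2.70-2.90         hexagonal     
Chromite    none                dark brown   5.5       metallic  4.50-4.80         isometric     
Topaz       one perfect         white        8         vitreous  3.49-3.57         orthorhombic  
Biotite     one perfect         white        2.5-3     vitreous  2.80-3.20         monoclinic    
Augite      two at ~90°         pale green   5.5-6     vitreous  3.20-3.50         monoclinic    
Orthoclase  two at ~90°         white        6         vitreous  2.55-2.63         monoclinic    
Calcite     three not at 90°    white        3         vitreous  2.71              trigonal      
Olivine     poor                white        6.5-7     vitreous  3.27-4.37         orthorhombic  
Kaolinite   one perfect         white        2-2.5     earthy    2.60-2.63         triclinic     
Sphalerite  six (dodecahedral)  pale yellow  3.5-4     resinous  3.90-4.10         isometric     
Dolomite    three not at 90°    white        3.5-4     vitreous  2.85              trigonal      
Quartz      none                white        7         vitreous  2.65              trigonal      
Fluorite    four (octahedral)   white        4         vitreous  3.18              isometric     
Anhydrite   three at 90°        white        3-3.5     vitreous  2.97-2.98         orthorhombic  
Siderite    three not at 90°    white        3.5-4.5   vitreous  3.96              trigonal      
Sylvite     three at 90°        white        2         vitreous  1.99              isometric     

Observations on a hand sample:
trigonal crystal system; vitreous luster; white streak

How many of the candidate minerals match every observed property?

4

Trigonal crystal system — leaves Calcite, Dolomite, Quartz, Siderite.
Vitreous luster — no further eliminations.
White streak — consistent with all remaining minerals.
Remaining candidates: Calcite, Dolomite, Quartz, Siderite.
That is 4 minerals.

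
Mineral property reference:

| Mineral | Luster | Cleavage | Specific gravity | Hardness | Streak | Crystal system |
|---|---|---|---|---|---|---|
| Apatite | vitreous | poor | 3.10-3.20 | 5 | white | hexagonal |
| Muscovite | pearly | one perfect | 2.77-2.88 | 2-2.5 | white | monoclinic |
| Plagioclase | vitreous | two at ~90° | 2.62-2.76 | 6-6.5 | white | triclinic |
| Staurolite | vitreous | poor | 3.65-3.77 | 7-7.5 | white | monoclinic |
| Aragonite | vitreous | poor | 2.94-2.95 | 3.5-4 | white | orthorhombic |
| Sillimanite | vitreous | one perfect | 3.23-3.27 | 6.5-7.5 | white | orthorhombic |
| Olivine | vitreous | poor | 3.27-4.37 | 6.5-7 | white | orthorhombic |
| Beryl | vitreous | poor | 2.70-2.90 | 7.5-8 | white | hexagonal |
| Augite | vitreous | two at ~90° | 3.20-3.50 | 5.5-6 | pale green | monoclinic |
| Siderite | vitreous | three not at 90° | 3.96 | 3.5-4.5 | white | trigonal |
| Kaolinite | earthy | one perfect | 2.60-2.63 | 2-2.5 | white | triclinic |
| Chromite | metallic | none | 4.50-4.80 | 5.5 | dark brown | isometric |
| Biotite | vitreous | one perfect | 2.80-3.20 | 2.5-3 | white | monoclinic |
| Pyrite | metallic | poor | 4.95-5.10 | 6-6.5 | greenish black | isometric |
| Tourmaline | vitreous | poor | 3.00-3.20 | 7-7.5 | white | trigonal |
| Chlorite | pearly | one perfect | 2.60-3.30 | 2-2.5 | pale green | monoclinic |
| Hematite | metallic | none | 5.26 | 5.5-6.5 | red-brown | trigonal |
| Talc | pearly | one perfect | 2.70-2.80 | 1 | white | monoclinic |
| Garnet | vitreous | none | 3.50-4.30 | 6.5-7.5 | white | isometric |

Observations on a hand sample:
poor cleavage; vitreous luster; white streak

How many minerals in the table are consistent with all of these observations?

6

Poor cleavage: leaves Apatite, Staurolite, Aragonite, Olivine, Beryl, Pyrite, Tourmaline.
Vitreous luster excludes Pyrite.
White streak: every remaining candidate is consistent.
The minerals that satisfy all observations are Apatite, Aragonite, Beryl, Olivine, Staurolite, Tourmaline.
That is 6 minerals.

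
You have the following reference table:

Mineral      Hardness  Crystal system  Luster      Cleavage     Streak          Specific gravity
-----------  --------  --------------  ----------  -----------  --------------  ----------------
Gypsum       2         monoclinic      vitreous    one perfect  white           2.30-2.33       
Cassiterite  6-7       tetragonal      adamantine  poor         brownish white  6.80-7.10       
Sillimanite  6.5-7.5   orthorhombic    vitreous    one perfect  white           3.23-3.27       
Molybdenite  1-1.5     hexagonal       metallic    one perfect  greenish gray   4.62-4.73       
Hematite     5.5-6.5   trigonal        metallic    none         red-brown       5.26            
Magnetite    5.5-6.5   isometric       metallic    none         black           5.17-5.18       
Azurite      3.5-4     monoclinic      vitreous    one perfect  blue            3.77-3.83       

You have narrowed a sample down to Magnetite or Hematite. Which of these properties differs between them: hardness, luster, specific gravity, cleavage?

Hardness: both 5.5-6.5 — same for both.
Luster: both metallic — same for both.
Specific gravity: Magnetite 5.17-5.18, Hematite 5.26 — these differ.
Cleavage: both none — same for both.
Of the listed properties, specific gravity is the one that separates them.

specific gravity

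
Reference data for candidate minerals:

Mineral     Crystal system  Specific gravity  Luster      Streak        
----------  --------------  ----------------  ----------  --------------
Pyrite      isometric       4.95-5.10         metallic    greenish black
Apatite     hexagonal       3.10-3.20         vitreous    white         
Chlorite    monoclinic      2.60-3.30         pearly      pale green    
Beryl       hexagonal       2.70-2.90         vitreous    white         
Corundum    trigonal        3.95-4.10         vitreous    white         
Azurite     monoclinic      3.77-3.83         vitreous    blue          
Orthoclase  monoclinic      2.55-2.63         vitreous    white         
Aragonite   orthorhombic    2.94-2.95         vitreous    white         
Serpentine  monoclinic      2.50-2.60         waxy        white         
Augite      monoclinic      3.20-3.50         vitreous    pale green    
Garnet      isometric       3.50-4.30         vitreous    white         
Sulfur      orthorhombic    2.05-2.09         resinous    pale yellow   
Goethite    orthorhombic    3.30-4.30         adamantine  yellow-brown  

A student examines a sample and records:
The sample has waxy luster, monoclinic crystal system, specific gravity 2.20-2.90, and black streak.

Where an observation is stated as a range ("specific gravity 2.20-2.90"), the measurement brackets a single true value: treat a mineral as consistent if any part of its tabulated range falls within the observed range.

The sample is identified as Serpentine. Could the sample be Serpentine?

No

Waxy luster — matches Serpentine (waxy luster).
Monoclinic crystal system — matches Serpentine (monoclinic system).
Specific gravity 2.20-2.90 — matches Serpentine (SG 2.50-2.60).
Black streak — Serpentine has white streak; which does not match.
Streak alone is enough to reject Serpentine.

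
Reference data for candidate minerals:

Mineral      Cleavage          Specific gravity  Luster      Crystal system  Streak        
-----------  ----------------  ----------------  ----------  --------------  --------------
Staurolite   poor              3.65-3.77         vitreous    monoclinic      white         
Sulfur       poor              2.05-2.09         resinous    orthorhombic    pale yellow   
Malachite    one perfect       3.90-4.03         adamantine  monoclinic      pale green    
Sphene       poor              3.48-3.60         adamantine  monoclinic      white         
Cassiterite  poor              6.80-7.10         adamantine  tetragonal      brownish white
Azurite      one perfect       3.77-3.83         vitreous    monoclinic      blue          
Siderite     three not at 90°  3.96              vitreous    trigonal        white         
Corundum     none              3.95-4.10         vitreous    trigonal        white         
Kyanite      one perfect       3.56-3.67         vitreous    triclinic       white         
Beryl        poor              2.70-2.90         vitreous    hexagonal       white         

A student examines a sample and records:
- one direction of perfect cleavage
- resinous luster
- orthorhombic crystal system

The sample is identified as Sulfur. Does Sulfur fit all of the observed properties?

One direction of perfect cleavage — Sulfur has cleavage poor; a mismatch.
Resinous luster — matches Sulfur (resinous luster).
Orthorhombic crystal system — matches Sulfur (orthorhombic system).
Sulfur is excluded by the cleavage.

No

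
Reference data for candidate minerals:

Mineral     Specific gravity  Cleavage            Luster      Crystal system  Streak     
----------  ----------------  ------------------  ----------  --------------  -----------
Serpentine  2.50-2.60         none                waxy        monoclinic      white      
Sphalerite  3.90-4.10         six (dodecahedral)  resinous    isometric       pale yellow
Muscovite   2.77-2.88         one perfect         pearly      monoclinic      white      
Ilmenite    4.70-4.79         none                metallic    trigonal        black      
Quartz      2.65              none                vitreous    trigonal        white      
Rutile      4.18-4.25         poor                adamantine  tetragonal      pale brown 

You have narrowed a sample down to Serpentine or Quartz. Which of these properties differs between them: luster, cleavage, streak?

luster

Luster: Serpentine waxy, Quartz vitreous — different.
Cleavage: both none — no difference.
Streak: both white — no difference.
Only luster differs between Serpentine and Quartz among the listed tests.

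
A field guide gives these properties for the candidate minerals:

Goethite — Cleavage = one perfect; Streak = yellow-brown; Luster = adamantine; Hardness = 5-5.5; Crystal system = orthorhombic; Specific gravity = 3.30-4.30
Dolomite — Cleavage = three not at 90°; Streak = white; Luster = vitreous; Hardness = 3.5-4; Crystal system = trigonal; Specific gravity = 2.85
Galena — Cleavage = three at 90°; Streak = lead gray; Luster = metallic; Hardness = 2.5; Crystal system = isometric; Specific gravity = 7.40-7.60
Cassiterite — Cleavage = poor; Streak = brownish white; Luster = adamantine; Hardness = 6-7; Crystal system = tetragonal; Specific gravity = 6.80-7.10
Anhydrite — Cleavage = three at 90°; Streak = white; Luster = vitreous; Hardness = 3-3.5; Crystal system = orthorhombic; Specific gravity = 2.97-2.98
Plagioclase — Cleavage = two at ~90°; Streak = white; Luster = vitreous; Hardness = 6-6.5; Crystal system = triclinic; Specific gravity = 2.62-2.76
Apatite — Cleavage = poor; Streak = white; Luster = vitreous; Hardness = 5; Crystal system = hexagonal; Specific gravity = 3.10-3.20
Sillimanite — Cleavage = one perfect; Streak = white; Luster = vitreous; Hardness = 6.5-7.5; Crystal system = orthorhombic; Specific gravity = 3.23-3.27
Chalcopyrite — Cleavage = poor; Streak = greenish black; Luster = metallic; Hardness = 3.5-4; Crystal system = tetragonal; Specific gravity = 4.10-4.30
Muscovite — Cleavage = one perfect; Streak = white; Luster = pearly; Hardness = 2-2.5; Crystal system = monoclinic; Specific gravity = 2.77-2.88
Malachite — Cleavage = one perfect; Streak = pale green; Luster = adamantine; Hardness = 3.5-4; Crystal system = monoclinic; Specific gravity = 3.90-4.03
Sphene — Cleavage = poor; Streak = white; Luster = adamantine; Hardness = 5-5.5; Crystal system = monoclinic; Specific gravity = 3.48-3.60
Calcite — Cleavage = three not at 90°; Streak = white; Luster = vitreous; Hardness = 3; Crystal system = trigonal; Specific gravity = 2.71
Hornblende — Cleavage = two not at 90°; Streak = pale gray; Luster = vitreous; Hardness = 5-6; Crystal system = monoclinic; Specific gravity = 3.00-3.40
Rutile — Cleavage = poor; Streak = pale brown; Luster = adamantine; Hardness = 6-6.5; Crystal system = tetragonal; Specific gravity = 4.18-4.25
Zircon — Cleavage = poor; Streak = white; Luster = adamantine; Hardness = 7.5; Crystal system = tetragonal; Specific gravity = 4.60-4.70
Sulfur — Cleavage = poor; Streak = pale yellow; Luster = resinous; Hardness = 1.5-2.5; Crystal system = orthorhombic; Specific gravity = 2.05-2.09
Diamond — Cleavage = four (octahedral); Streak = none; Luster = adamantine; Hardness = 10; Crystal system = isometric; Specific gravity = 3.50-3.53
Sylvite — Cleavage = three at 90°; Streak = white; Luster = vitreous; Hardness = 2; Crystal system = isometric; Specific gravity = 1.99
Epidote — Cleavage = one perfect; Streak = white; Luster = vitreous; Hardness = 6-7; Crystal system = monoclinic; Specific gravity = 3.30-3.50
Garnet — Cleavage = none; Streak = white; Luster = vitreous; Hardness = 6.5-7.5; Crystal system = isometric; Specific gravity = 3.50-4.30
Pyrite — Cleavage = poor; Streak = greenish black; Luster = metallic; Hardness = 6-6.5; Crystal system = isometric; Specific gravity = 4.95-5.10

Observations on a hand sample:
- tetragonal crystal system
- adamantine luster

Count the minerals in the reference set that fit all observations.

Tetragonal crystal system: leaves Cassiterite, Chalcopyrite, Rutile, Zircon.
Adamantine luster is inconsistent with Chalcopyrite.
Consistent with every observation: Cassiterite, Rutile, Zircon.
That is 3 minerals.

3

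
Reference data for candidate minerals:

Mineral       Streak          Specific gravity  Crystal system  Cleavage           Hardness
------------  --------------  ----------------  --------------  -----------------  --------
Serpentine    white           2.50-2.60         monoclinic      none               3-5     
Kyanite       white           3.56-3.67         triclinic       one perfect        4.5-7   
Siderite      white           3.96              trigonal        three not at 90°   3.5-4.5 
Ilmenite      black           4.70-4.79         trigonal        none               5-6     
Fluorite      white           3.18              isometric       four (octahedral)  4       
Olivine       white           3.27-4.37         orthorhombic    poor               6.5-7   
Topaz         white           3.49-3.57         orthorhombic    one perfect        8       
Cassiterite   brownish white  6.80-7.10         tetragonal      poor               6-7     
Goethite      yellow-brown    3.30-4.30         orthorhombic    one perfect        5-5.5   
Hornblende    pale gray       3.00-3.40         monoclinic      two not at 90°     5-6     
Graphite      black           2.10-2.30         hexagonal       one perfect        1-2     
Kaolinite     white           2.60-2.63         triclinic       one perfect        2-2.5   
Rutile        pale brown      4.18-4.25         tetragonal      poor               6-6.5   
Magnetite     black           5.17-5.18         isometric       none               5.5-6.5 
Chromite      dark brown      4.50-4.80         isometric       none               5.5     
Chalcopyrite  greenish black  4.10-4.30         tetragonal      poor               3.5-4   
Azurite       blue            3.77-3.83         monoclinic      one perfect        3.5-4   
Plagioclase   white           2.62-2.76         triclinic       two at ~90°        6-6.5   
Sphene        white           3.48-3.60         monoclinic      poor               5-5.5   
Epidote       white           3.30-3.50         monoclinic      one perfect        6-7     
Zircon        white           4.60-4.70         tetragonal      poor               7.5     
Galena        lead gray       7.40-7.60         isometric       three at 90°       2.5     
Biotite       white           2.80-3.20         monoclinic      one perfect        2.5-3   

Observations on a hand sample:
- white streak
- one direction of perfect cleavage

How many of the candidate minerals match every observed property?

5

White streak: leaves Serpentine, Kyanite, Siderite, Fluorite, Olivine, Topaz, Kaolinite, Plagioclase, Sphene, Epidote, Zircon, Biotite.
One direction of perfect cleavage: leaves Kyanite, Topaz, Kaolinite, Epidote, Biotite.
The minerals that satisfy all observations are Biotite, Epidote, Kaolinite, Kyanite, Topaz.
That is 5 minerals.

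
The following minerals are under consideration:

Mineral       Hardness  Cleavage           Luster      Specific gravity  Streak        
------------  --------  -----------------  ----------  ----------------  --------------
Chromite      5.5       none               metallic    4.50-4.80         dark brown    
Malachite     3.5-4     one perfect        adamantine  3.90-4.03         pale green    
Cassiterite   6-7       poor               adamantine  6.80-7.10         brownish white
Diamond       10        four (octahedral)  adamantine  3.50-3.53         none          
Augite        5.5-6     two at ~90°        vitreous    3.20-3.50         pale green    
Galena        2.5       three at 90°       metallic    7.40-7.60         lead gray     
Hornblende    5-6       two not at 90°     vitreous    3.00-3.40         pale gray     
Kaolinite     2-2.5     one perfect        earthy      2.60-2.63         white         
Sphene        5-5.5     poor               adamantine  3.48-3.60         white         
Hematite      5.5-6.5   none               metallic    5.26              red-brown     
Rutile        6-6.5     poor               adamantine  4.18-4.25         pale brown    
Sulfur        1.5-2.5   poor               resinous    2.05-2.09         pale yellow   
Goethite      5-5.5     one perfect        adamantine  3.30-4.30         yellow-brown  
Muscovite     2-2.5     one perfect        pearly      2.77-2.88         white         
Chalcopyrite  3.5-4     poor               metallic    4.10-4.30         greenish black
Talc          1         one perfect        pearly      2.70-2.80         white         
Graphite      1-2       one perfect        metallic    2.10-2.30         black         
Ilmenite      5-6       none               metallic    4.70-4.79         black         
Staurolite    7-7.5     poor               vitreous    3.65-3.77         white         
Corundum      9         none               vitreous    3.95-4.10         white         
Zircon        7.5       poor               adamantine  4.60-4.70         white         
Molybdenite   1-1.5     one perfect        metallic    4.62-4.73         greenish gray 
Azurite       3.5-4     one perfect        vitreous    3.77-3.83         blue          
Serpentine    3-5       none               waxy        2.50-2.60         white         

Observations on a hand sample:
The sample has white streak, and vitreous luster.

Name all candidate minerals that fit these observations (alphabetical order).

White streak: narrows the field to Kaolinite, Sphene, Muscovite, Talc, Staurolite, Corundum, Zircon, Serpentine.
Vitreous luster: only Staurolite, Corundum remain.
Remaining candidates: Corundum, Staurolite.

Corundum, Staurolite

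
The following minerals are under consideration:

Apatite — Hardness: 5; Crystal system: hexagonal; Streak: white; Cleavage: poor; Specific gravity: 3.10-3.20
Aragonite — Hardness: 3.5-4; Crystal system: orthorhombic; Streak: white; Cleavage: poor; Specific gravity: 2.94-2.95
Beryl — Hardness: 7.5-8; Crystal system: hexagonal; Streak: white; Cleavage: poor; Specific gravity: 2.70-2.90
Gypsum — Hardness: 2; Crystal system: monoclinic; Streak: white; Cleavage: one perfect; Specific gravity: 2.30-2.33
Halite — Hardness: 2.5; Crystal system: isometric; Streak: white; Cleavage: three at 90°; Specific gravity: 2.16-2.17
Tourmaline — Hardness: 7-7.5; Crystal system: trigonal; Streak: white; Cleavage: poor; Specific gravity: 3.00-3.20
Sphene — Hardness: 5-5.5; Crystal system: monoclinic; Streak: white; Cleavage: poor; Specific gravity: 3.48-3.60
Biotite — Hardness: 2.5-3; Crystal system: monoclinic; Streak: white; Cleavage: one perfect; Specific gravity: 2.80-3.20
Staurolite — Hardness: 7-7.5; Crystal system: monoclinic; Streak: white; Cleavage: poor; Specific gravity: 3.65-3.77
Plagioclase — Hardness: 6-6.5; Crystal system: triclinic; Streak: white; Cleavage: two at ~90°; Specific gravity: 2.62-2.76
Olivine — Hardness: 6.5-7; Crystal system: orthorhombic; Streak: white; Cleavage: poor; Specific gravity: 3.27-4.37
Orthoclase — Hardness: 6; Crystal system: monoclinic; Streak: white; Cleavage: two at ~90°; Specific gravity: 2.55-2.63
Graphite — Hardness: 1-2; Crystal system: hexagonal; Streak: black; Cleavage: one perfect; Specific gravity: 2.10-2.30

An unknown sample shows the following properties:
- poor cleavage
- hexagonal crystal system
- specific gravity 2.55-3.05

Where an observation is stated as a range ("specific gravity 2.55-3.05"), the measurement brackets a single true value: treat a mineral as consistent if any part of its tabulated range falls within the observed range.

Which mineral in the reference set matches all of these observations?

Beryl

Poor cleavage rules out Gypsum, Halite, Biotite, Plagioclase, Orthoclase, Graphite.
Hexagonal crystal system: leaves Apatite, Beryl.
Specific gravity 2.55-3.05 eliminates Apatite.
Beryl is the sole remaining match.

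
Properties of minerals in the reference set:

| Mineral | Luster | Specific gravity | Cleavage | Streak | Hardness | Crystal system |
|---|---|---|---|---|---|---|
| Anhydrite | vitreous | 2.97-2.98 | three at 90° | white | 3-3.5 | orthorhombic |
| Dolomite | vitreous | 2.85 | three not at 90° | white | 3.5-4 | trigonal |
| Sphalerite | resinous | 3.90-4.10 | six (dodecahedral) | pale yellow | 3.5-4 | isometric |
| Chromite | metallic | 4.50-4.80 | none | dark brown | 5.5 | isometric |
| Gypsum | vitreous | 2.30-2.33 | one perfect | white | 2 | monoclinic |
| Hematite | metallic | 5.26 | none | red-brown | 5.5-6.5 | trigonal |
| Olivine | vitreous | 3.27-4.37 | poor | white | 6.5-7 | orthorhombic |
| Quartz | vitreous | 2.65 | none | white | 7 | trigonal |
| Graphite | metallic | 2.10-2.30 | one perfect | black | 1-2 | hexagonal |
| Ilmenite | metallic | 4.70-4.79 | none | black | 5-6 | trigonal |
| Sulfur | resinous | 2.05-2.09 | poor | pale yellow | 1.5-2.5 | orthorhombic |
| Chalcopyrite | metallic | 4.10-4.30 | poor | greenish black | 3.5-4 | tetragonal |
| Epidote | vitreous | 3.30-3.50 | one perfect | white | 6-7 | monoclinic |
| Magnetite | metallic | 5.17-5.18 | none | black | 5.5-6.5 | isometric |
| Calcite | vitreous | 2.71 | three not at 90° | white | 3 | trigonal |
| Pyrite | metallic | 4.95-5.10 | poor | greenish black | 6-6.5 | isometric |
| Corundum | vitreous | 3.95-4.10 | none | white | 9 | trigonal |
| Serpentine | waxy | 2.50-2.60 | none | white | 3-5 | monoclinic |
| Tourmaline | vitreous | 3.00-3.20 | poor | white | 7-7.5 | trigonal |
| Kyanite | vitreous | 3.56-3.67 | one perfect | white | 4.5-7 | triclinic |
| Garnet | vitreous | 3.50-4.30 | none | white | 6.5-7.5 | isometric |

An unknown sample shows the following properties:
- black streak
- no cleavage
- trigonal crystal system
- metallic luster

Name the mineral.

Black streak: leaves Graphite, Ilmenite, Magnetite.
No cleavage excludes Graphite.
Trigonal crystal system excludes Magnetite.
Metallic luster: no further eliminations.
Ilmenite is the sole remaining match.

Ilmenite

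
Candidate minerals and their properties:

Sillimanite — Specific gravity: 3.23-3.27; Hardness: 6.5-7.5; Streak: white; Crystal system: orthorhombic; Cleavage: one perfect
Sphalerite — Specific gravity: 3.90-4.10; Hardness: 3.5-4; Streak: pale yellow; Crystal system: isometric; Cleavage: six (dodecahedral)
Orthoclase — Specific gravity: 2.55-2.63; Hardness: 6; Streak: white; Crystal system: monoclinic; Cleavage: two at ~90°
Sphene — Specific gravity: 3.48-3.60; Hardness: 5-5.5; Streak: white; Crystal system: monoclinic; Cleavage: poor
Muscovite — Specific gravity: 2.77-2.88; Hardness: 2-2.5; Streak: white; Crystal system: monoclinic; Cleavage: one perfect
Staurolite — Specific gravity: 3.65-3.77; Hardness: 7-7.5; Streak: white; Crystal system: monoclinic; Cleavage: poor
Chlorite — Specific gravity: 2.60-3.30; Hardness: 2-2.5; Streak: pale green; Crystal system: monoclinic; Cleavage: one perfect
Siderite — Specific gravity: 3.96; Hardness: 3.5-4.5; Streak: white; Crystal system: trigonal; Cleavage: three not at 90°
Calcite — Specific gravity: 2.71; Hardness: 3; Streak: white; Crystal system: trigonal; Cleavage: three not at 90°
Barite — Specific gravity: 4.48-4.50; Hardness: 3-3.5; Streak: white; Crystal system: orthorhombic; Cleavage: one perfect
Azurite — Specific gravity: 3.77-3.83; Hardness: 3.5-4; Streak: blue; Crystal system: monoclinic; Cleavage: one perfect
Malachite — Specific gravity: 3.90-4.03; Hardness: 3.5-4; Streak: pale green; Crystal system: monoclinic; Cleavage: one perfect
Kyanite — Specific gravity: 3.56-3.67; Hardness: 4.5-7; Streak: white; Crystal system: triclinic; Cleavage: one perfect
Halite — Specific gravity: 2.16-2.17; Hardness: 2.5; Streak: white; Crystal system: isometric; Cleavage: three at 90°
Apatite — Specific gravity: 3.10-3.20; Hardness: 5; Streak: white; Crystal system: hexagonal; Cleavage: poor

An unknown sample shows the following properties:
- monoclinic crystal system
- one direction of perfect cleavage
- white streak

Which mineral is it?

Monoclinic crystal system — Orthoclase, Sphene, Muscovite, Staurolite, Chlorite, Azurite, Malachite remain.
One direction of perfect cleavage excludes Orthoclase, Sphene, Staurolite.
White streak — narrows the field to Muscovite.
Only Muscovite satisfies all observations.

Muscovite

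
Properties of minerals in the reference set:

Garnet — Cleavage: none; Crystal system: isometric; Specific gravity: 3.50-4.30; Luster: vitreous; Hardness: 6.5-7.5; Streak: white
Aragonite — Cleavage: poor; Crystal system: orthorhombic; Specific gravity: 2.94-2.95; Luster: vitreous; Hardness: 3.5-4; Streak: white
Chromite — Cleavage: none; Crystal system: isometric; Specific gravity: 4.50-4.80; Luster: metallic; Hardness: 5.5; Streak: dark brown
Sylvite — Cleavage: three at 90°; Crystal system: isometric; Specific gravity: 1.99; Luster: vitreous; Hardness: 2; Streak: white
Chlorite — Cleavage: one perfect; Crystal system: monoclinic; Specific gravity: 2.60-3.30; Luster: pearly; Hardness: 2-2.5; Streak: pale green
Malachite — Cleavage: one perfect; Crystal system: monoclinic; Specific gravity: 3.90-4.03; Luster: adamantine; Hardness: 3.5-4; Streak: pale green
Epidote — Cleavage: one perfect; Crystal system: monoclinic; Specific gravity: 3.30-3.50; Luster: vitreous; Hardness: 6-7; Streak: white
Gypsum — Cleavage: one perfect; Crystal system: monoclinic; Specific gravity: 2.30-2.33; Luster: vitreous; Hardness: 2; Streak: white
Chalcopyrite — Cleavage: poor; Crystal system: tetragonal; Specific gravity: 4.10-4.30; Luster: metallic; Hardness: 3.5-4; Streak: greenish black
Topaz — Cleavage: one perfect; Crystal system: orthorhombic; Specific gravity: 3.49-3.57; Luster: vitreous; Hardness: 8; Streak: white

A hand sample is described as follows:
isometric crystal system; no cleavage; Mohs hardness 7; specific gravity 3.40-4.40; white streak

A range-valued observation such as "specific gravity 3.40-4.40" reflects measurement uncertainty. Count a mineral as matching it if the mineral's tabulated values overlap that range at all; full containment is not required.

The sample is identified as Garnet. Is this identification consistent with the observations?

Yes

Isometric crystal system — agrees with Garnet (isometric system).
No cleavage — agrees with Garnet (cleavage none).
Mohs hardness 7 — agrees with Garnet (hardness 6.5-7.5).
Specific gravity 3.40-4.40 — agrees with Garnet (SG 3.50-4.30).
White streak — agrees with Garnet (white streak).
Every observed property is compatible with the reference values for Garnet.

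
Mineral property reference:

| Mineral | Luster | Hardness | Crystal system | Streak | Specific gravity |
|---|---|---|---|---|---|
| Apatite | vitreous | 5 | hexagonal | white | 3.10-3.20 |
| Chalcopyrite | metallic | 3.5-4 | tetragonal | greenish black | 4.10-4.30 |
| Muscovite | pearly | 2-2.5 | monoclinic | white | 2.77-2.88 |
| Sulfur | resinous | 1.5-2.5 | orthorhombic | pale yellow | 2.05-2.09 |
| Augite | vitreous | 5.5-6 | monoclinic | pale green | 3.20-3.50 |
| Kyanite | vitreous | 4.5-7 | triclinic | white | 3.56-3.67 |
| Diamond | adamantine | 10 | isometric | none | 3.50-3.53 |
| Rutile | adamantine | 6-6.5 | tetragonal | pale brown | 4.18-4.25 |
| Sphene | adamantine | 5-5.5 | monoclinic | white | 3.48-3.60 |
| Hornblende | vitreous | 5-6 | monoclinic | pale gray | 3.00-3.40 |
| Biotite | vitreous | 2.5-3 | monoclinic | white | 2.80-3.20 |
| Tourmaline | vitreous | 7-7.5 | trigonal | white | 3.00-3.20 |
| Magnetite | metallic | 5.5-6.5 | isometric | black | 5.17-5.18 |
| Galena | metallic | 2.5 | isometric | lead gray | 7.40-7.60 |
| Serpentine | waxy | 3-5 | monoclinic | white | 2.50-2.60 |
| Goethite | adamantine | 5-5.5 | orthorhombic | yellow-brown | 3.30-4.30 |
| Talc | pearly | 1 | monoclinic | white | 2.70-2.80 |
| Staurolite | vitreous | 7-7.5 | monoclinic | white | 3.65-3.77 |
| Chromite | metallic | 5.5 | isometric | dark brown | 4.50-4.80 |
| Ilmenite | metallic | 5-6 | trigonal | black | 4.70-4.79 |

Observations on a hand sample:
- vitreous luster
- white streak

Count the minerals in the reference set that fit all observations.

5

Vitreous luster — leaves Apatite, Augite, Kyanite, Hornblende, Biotite, Tourmaline, Staurolite.
White streak excludes Augite, Hornblende.
Remaining candidates: Apatite, Biotite, Kyanite, Staurolite, Tourmaline.
That is 5 minerals.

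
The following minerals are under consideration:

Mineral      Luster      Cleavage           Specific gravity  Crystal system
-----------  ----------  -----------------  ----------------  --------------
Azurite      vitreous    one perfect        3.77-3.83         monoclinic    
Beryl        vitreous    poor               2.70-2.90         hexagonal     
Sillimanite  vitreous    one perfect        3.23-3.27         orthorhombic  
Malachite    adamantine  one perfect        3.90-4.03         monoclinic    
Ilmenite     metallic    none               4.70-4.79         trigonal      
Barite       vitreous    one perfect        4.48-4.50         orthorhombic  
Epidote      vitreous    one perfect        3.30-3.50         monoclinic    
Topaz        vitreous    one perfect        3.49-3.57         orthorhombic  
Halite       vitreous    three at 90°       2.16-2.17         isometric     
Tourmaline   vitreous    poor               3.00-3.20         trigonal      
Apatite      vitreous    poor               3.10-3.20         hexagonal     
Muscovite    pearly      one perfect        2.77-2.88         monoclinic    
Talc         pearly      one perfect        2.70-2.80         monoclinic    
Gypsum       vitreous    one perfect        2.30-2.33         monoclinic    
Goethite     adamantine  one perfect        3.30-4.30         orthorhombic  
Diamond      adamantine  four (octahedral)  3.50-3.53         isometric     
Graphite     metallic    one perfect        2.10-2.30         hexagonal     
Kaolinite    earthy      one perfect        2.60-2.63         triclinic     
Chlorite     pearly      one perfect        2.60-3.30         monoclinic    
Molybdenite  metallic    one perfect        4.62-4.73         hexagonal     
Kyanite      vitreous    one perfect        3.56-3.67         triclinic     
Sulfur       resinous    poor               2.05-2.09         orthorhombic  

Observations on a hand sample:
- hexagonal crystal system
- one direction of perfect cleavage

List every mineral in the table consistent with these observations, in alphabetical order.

Hexagonal crystal system — narrows the field to Beryl, Apatite, Graphite, Molybdenite.
One direction of perfect cleavage is inconsistent with Beryl, Apatite.
The minerals that satisfy all observations are Graphite, Molybdenite.

Graphite, Molybdenite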